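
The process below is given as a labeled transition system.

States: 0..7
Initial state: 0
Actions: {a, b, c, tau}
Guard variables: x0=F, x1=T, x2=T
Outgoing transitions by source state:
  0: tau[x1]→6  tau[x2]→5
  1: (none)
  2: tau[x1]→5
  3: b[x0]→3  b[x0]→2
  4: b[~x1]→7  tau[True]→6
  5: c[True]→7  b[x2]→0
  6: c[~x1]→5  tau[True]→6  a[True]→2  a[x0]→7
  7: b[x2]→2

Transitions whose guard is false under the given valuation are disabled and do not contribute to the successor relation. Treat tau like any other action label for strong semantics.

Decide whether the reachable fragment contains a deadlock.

Reachable = {0,2,5,6,7}
  0: tau→5  tau→6  [2 out]
  2: tau→5  [1 out]
  5: b→0  c→7  [2 out]
  6: a→2  tau→6  [2 out]
  7: b→2  [1 out]

Answer: DEADLOCK-FREE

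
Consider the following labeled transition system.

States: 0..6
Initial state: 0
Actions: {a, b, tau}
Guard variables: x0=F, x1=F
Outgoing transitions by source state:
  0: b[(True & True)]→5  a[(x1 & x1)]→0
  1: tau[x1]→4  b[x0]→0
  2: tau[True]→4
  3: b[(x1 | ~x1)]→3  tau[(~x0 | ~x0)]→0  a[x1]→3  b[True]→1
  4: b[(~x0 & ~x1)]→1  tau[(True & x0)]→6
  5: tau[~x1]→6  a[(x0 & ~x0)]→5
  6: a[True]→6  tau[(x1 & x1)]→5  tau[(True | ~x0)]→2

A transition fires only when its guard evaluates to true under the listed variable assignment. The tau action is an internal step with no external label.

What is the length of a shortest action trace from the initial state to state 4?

Layered search for 4:
  L0 = {0}
  L1 = {5}
  L2 = {6}
  L3 = {2}
  L4 = {4}
depth(4)=4, e.g. b·tau·tau·tau

Answer: 4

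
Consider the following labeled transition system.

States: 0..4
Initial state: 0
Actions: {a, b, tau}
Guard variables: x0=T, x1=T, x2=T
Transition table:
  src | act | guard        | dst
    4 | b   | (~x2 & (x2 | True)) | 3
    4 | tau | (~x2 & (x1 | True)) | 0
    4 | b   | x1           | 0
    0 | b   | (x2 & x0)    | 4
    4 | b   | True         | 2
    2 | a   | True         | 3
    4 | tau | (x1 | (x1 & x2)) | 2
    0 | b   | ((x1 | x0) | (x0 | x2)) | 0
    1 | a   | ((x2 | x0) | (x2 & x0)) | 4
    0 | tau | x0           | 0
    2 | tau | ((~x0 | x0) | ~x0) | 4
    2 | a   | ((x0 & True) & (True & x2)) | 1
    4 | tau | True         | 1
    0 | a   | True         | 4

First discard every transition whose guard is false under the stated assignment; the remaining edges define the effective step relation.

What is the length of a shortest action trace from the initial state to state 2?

Answer: 2

Trace:
BFS to 2:
  depth 0: {0}
  depth 1: {4}
  depth 2: {1,2}
2 enters at depth 2; path a·b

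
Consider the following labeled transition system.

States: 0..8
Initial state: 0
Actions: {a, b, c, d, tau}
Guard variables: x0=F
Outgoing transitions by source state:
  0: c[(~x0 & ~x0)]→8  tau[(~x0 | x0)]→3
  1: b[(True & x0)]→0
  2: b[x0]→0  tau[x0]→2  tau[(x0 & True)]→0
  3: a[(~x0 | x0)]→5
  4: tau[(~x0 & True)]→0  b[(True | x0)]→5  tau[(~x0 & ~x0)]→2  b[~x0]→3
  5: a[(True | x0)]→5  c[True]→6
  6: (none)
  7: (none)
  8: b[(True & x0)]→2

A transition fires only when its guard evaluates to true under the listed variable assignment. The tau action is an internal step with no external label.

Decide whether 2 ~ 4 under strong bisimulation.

Compute ~ classes (split until stable):
  P[0] = {{0,1,2,3,4,5,6,7,8}}
  P[1] = {{0},{1,2,6,7,8},{3},{4},{5}}
Fixed point at round 2; 5 class(es).
[2]={1,2,6,7,8}  [4]={4}

Answer: NOT BISIMILAR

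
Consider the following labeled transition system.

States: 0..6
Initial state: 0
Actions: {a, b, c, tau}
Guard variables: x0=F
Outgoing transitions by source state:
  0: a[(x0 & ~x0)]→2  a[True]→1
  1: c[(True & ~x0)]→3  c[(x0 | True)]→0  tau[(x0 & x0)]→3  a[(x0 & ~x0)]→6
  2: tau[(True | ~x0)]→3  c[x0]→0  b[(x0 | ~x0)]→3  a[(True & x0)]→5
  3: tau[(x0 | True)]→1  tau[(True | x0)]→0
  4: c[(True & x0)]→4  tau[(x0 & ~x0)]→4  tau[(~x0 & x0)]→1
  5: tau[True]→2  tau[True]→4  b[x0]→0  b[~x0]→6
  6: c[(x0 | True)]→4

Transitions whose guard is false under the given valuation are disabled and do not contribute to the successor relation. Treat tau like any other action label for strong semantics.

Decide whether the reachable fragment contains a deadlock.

Answer: DEADLOCK-FREE

Trace:
R = {0,1,3}
  0: a→1  [1 out]
  1: c→0  c→3  [2 out]
  3: tau→0  tau→1  [2 out]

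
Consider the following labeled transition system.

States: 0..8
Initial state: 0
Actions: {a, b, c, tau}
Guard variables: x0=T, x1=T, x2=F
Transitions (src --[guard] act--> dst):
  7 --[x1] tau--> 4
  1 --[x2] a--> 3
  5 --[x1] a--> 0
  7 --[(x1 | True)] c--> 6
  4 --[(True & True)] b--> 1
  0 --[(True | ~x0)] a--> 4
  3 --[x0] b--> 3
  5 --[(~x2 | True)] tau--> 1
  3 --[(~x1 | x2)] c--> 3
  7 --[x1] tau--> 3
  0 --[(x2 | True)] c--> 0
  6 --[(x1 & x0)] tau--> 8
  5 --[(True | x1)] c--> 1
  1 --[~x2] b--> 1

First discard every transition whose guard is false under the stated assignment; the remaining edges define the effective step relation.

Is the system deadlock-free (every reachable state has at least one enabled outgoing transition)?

Reachable = {0,1,4}
  0: a→4  c→0  [2 out]
  1: b→1  [1 out]
  4: b→1  [1 out]

Answer: DEADLOCK-FREE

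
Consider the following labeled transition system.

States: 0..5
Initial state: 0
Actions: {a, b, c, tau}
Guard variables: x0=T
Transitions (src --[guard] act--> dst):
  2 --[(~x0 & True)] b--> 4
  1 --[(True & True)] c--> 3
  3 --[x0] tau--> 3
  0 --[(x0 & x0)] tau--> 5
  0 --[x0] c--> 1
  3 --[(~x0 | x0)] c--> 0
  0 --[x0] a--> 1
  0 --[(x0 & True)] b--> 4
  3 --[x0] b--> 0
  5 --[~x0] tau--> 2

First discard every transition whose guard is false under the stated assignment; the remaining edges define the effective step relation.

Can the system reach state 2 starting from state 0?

Guard filter leaves 8 enabled edge(s).
Layer 0: {0}
Layer 1: {1,4,5}  now seen {0,1,4,5}
Layer 2: {3}  now seen {0,1,3,4,5}
Reach set: {0,1,3,4,5}

Answer: UNREACHABLE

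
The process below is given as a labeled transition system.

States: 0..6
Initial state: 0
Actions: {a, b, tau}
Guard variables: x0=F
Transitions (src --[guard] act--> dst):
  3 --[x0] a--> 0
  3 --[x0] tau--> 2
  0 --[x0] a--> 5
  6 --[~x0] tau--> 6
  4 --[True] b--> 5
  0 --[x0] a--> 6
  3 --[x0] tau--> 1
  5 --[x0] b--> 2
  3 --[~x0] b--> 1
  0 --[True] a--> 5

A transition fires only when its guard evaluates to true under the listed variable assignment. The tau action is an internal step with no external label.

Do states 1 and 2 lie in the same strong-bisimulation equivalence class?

Bisimulation quotient by refinement:
  π0 = {{0,1,2,3,4,5,6}}
  π1 = {{0},{1,2,5},{3,4},{6}}
Fixed point at round 2; 4 class(es).
[1]={1,2,5}  [2]={1,2,5}

Answer: BISIMILAR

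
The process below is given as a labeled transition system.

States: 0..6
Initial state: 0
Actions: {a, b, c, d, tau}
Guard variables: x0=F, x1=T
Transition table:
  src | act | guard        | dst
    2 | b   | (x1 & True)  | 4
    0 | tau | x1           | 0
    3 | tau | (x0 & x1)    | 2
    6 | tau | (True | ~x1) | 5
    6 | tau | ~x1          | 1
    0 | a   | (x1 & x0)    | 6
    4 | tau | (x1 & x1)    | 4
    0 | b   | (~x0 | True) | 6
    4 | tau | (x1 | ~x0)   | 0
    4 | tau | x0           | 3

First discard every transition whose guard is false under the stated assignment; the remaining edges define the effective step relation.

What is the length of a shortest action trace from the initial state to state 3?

Breadth-first toward 3:
  depth 0: {0}
  depth 1: {6}
  depth 2: {5}
3 never appears.

Answer: UNREACHABLE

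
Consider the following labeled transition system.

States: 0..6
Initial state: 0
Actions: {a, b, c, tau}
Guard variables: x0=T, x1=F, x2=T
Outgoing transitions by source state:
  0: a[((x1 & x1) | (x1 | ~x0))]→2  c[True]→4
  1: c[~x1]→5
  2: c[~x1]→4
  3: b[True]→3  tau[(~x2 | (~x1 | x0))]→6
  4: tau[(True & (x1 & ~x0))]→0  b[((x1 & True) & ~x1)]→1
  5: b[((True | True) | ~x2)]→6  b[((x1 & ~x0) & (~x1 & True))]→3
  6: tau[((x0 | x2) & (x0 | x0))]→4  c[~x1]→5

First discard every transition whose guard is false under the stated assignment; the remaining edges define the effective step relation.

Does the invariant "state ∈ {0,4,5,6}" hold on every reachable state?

Allowed set {0,4,5,6}
R = {0,4}
  0: safe
  4: safe

Answer: INVARIANT HOLDS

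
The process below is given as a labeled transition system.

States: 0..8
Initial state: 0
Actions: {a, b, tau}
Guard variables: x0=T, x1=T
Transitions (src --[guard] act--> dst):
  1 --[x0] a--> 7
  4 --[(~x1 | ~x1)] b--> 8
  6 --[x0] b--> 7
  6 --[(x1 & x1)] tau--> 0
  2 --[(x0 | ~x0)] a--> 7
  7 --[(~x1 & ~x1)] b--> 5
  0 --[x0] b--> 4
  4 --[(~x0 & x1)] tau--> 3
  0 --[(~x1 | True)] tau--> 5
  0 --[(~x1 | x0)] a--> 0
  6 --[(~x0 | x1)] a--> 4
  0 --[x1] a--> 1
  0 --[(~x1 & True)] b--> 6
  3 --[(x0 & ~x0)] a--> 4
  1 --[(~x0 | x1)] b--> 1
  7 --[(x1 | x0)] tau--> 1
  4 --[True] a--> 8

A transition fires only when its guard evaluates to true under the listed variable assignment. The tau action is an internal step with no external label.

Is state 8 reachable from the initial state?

After dropping false guards: 12 live edges.
depth 0: {0}
depth 1: {1,4,5}  total {0,1,4,5}
depth 2: {7,8}  total {0,1,4,5,7,8}
Reachable = {0,1,4,5,7,8}
witness 8: b·a

Answer: REACHABLE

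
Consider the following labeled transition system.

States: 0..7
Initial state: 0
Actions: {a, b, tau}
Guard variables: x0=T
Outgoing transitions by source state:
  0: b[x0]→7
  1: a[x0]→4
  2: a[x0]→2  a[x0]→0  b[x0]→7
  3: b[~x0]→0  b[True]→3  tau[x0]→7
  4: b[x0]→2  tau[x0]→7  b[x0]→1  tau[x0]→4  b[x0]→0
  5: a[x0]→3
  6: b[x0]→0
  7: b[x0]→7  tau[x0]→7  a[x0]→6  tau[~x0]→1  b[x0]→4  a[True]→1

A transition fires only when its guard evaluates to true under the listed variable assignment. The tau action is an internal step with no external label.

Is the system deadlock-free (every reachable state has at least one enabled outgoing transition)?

Reachable = {0,1,2,4,6,7}
  0: b→7  [deg 1]
  1: a→4  [deg 1]
  2: a→0  a→2  b→7  [deg 3]
  4: b→0  b→1  b→2  tau→4  tau→7  [deg 5]
  6: b→0  [deg 1]
  7: a→1  a→6  b→4  b→7  tau→7  [deg 5]

Answer: DEADLOCK-FREE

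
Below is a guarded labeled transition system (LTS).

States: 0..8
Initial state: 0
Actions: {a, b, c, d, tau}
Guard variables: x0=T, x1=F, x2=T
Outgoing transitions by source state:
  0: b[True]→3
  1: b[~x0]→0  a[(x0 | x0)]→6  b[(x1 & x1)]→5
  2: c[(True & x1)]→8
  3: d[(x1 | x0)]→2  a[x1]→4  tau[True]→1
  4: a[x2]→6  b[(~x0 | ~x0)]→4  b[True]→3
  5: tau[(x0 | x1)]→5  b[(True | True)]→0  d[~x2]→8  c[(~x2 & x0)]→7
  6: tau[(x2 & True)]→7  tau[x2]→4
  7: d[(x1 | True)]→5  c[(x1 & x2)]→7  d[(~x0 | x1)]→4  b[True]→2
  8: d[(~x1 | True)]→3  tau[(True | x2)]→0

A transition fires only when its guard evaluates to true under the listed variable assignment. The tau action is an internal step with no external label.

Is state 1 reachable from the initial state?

Answer: REACHABLE

Analysis:
Guard filter leaves 14 enabled edge(s).
depth 0: {0}
depth 1: {3}  total {0,3}
depth 2: {1,2}  total {0,1,2,3}
depth 3: {6}  total {0,1,2,3,6}
depth 4: {4,7}  total {0,1,2,3,4,6,7}
depth 5: {5}  total {0,1,2,3,4,5,6,7}
Reachable = {0,1,2,3,4,5,6,7}
witness 1: b·tau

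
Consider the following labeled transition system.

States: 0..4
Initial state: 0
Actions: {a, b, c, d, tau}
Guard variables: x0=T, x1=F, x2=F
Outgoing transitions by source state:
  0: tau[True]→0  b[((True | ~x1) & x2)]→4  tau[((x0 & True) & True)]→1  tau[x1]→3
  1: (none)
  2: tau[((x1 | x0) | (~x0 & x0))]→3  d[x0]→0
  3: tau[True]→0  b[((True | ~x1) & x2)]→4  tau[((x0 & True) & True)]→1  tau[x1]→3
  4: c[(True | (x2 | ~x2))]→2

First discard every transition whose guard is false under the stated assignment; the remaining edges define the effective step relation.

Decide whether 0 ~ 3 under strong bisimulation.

Answer: BISIMILAR

Analysis:
Bisimulation quotient by refinement:
  round 0: {{0,1,2,3,4}}
  round 1: {{0,3},{1},{2},{4}}
Fixed point at round 2; 4 class(es).
[0]={0,3}  [3]={0,3}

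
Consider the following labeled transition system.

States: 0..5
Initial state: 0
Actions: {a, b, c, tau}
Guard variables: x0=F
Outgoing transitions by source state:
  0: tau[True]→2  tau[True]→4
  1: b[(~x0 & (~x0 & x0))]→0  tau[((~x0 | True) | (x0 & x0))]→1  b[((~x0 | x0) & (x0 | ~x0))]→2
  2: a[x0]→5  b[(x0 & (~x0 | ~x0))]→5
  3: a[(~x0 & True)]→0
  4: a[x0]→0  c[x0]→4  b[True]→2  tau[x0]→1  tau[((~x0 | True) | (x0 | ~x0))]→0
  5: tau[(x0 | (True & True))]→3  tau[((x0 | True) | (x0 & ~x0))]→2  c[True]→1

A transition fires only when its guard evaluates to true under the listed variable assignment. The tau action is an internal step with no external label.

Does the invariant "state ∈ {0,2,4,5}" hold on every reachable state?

Safe = {0,2,4,5}
R = {0,2,4}
  0: safe
  2: safe
  4: safe

Answer: INVARIANT HOLDS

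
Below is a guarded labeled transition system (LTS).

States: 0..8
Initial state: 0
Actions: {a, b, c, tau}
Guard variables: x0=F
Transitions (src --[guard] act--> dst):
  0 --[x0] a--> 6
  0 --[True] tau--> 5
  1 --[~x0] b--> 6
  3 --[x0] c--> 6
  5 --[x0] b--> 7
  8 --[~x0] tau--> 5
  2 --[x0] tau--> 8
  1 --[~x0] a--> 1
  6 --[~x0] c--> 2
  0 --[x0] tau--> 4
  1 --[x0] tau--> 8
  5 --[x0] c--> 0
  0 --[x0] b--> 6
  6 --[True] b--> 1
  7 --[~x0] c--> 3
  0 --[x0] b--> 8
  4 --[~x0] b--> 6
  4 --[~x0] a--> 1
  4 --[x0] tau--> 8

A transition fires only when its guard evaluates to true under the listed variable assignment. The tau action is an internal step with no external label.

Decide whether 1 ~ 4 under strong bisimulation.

Answer: BISIMILAR

Working:
Compute ~ classes (split until stable):
  round 0: {{0,1,2,3,4,5,6,7,8}}
  round 1: {{0,8},{1,4},{2,3,5},{6},{7}}
5 equivalence class(es) (converged in 2)
1∈{1,4}, 4∈{1,4}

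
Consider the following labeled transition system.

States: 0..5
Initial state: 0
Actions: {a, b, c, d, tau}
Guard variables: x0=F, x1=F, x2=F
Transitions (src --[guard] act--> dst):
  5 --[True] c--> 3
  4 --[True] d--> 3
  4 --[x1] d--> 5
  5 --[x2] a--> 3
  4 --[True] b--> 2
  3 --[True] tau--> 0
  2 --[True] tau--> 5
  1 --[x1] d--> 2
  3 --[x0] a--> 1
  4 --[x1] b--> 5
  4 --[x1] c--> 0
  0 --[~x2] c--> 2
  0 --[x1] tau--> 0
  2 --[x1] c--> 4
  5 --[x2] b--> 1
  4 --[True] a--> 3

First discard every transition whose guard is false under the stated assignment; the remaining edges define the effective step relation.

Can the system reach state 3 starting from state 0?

Guard filter leaves 7 enabled edge(s).
depth 0: {0}
depth 1: {2}  total {0,2}
depth 2: {5}  total {0,2,5}
depth 3: {3}  total {0,2,3,5}
R = {0,2,3,5}
Path to 3: c·tau·c

Answer: REACHABLE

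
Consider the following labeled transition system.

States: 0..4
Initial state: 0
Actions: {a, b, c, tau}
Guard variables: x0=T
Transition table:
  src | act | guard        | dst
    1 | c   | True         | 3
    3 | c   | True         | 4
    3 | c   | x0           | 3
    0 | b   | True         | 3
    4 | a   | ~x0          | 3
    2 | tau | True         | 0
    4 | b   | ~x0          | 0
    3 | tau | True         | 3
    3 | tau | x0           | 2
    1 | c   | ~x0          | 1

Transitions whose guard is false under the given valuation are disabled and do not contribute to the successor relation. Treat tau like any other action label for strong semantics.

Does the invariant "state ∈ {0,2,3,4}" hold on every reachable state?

Answer: INVARIANT HOLDS

Analysis:
Allowed set {0,2,3,4}
R = {0,2,3,4}
  0: ok
  2: ok
  3: ok
  4: ok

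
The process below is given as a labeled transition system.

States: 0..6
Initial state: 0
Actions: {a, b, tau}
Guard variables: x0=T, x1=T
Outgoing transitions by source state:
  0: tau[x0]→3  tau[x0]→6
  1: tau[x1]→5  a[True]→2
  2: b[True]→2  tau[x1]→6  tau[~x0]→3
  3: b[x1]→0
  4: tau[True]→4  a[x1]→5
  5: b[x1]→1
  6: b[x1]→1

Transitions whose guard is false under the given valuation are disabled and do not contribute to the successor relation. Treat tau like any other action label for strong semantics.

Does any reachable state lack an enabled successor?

Answer: DEADLOCK-FREE

Trace:
Reachable = {0,1,2,3,5,6}
  0: tau→3  tau→6  [2 out]
  1: a→2  tau→5  [2 out]
  2: b→2  tau→6  [2 out]
  3: b→0  [1 out]
  5: b→1  [1 out]
  6: b→1  [1 out]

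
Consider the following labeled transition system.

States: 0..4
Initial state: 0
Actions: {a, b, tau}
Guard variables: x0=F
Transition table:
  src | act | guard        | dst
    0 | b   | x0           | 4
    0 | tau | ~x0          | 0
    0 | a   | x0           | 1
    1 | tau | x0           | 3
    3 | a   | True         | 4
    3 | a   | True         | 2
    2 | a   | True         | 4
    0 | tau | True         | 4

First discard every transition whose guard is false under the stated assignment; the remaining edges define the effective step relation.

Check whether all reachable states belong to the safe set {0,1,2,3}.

Allowed set {0,1,2,3}
R = {0,4}
  0: ✓
  4: outside
witness against invariant: tau → 4

Answer: INVARIANT VIOLATED at state 4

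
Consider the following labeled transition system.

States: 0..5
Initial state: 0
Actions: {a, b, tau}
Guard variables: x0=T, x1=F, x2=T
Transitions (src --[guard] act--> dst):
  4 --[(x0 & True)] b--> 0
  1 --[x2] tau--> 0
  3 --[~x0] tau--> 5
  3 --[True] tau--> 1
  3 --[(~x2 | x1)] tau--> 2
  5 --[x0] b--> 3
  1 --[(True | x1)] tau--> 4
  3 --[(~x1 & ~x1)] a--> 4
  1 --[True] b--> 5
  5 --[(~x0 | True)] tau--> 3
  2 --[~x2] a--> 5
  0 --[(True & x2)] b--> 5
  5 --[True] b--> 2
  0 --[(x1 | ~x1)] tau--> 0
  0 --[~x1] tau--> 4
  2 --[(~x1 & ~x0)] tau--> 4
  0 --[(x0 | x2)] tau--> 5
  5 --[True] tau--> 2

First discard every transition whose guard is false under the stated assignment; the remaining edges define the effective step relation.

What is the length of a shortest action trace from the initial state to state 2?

Answer: 2

Trace:
BFS to 2:
  Layer 0: {0}
  Layer 1: {4,5}
  Layer 2: {2,3}
depth(2)=2, e.g. b·b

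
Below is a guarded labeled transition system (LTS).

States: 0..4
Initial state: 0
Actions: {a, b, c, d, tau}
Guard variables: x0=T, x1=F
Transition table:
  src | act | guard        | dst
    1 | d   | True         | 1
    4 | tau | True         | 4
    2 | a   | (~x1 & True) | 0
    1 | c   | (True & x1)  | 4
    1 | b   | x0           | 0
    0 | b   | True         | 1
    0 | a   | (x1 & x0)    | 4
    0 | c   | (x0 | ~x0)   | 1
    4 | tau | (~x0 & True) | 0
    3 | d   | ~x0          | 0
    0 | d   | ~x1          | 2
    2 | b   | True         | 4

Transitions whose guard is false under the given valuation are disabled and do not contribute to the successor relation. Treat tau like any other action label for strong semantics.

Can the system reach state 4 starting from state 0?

Answer: REACHABLE

Working:
8 transition(s) survive guard evaluation.
L0 = {0}
L1 = {1,2}  cumulative {0,1,2}
L2 = {4}  cumulative {0,1,2,4}
Reach set: {0,1,2,4}
Path to 4: d·b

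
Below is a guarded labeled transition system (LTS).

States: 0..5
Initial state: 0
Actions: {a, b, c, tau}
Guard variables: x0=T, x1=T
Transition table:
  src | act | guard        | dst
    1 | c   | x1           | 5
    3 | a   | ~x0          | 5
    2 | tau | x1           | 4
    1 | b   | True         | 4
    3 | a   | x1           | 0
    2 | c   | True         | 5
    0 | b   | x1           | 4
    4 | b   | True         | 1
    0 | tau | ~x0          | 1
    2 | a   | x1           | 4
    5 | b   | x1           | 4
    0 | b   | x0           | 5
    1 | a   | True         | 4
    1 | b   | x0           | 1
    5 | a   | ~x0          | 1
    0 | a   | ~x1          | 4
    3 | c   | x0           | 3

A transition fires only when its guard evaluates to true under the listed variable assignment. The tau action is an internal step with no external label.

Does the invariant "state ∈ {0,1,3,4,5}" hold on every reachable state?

Answer: INVARIANT HOLDS

Working:
Safe = {0,1,3,4,5}
R = {0,1,4,5}
  0: ok
  1: ok
  4: ok
  5: ok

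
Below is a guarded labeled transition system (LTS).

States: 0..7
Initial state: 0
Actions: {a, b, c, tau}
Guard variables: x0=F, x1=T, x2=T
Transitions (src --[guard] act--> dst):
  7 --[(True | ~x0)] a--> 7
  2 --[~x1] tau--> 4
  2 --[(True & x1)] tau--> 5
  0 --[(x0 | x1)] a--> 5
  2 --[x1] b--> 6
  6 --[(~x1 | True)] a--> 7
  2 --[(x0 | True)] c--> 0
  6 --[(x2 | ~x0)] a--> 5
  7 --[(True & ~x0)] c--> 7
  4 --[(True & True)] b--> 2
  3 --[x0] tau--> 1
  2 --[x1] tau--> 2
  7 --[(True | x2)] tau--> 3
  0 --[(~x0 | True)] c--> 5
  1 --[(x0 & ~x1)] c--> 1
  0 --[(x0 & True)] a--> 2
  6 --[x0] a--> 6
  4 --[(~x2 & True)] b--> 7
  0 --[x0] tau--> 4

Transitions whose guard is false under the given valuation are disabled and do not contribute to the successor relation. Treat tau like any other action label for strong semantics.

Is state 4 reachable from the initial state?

Answer: UNREACHABLE

Analysis:
After dropping false guards: 12 live edges.
Layer 0: {0}
Layer 1: {5}  cumulative {0,5}
R = {0,5}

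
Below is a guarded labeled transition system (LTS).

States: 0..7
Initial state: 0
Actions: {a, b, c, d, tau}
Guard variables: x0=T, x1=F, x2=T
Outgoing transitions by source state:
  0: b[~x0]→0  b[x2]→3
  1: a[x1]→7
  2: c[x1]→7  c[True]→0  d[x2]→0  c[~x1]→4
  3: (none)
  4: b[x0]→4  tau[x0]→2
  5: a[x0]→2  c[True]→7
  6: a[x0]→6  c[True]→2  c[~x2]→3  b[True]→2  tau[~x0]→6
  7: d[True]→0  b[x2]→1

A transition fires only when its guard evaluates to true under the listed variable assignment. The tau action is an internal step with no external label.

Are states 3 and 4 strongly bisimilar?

Compute ~ classes (split until stable):
  round 0: {{0,1,2,3,4,5,6,7}}
  round 1: {{0},{1,3},{2},{4},{5},{6},{7}}
Fixed point at round 2; 7 class(es).
3∈{1,3}, 4∈{4}

Answer: NOT BISIMILAR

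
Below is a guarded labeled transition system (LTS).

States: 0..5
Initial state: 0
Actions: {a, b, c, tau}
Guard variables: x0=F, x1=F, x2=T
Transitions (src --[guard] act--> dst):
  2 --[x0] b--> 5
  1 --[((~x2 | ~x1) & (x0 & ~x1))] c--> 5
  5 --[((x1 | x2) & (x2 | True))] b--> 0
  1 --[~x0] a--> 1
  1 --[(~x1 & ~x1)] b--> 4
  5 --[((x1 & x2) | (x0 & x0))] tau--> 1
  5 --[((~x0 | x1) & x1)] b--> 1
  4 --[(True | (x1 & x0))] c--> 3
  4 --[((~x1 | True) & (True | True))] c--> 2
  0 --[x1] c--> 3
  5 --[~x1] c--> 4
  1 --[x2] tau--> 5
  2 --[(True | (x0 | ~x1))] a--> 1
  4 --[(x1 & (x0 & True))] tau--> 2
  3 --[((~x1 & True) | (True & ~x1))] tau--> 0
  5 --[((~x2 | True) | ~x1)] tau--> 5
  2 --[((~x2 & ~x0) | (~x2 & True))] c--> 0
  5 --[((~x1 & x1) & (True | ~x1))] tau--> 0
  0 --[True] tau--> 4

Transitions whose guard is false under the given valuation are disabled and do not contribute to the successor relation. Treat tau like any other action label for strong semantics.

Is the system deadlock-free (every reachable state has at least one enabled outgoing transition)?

Answer: DEADLOCK-FREE

Trace:
Reachable = {0,1,2,3,4,5}
  0: tau→4  [deg 1]
  1: a→1  b→4  tau→5  [deg 3]
  2: a→1  [deg 1]
  3: tau→0  [deg 1]
  4: c→2  c→3  [deg 2]
  5: b→0  c→4  tau→5  [deg 3]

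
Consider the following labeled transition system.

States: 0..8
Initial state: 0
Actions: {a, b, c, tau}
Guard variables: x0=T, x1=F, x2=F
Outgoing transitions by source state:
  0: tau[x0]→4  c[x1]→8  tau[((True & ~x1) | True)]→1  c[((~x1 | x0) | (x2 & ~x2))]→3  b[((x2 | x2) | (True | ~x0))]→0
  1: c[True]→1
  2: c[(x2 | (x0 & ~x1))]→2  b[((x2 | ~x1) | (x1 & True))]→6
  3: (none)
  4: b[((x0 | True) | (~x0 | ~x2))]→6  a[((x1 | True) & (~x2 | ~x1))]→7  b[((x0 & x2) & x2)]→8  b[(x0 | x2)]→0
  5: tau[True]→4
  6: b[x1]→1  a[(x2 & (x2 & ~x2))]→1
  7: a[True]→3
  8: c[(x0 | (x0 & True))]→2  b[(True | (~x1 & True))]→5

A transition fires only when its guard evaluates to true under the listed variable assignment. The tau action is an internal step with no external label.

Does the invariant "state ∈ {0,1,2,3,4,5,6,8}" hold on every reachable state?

Inv-set: {0,1,2,3,4,5,6,8}
R = {0,1,3,4,6,7}
  0: safe
  1: safe
  3: safe
  4: safe
  6: safe
  7: outside
witness against invariant: tau·a → 7

Answer: INVARIANT VIOLATED at state 7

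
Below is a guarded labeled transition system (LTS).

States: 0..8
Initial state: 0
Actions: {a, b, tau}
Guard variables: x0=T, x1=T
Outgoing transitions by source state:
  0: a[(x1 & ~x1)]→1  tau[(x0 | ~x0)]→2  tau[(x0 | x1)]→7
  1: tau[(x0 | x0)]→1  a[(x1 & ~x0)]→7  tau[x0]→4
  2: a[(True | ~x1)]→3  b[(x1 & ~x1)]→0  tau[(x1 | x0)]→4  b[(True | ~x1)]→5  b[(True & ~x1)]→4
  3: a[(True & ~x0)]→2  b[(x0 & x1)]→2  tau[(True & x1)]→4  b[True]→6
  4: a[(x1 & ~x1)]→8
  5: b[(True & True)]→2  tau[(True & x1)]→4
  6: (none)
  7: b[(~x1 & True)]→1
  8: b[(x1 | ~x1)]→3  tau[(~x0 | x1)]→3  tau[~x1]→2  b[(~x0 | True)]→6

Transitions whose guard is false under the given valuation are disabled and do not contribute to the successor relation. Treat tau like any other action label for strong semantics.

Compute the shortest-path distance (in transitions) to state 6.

Layered search for 6:
  Layer 0: {0}
  Layer 1: {2,7}
  Layer 2: {3,4,5}
  Layer 3: {6}
depth(6)=3, e.g. tau·a·b

Answer: 3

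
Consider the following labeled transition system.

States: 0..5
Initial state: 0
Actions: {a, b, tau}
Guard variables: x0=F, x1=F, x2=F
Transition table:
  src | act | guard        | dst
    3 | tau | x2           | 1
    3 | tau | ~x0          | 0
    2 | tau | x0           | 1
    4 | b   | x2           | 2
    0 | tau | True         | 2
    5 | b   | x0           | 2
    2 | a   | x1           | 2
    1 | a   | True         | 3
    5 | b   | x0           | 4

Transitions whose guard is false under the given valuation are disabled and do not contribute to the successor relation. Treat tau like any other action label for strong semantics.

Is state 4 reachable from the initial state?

Answer: UNREACHABLE

Working:
3 transition(s) survive guard evaluation.
L0 = {0}
L1 = {2}  total {0,2}
Reach set: {0,2}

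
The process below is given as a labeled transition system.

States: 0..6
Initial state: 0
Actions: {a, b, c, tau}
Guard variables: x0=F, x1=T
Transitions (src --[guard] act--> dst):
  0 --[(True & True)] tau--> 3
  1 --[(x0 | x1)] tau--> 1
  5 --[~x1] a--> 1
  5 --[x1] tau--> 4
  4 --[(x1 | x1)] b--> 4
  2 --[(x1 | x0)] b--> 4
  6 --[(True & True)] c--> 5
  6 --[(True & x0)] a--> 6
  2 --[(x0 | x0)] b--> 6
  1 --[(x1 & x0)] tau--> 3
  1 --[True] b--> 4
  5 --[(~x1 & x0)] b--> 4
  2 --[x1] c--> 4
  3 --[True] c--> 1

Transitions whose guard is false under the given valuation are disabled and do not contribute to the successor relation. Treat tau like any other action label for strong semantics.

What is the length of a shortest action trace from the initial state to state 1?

Answer: 2

Working:
BFS to 1:
  depth 0: {0}
  depth 1: {3}
  depth 2: {1}
first hit 1 at d=2 via tau·c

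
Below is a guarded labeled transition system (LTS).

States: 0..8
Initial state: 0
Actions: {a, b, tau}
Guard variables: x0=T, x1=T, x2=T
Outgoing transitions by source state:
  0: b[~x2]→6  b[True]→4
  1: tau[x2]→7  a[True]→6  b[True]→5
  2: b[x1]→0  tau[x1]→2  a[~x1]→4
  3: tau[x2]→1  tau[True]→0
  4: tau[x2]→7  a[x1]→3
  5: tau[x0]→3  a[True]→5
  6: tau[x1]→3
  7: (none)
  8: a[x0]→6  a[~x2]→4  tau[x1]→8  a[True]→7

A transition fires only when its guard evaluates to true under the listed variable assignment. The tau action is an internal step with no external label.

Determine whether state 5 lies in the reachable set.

Answer: REACHABLE

Trace:
After dropping false guards: 16 live edges.
Layer 0: {0}
Layer 1: {4}  now seen {0,4}
Layer 2: {3,7}  now seen {0,3,4,7}
Layer 3: {1}  now seen {0,1,3,4,7}
Layer 4: {5,6}  now seen {0,1,3,4,5,6,7}
Reach set: {0,1,3,4,5,6,7}
trace reaching 5: b·a·tau·b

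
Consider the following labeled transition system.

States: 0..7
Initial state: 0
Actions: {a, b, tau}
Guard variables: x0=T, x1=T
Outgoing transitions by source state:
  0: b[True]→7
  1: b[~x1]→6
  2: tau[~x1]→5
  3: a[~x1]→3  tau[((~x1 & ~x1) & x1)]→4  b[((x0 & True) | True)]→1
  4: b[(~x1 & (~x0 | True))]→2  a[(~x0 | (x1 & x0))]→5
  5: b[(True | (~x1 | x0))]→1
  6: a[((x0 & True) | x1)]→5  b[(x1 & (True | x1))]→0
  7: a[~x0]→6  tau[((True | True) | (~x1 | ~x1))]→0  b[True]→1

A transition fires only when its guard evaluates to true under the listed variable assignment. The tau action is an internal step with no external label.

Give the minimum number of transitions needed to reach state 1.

Layered search for 1:
  L0 = {0}
  L1 = {7}
  L2 = {1}
1 enters at depth 2; path b·b

Answer: 2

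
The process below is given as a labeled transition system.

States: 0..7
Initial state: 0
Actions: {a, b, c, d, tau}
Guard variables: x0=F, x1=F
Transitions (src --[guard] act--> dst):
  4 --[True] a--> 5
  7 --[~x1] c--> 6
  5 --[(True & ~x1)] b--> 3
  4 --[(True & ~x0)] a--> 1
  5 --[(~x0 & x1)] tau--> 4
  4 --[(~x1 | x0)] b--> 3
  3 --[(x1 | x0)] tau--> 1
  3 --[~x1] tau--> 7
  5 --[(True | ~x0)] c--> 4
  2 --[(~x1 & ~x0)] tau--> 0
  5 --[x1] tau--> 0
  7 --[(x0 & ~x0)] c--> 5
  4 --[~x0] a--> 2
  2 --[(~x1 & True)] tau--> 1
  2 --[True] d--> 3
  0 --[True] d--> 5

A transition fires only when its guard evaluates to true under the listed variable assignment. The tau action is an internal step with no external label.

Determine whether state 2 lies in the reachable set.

Answer: REACHABLE

Trace:
12 transition(s) survive guard evaluation.
L0 = {0}
L1 = {5}  total {0,5}
L2 = {3,4}  total {0,3,4,5}
L3 = {1,2,7}  total {0,1,2,3,4,5,7}
L4 = {6}  total {0,1,2,3,4,5,6,7}
R = {0,1,2,3,4,5,6,7}
witness 2: d·c·a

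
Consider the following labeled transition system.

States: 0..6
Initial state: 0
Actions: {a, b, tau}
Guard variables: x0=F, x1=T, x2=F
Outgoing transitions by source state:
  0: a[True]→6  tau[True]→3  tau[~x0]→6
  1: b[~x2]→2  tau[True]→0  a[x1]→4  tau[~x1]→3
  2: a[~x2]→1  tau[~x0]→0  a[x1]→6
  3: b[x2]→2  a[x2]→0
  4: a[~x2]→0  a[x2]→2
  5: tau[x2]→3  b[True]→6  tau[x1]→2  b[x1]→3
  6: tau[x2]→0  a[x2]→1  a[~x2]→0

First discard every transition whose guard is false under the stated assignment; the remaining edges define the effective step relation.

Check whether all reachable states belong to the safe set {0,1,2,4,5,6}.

Allowed set {0,1,2,4,5,6}
Reachable = {0,3,6}
  0: ok
  3: VIOLATES
  6: ok
counterexample path to 3: tau

Answer: INVARIANT VIOLATED at state 3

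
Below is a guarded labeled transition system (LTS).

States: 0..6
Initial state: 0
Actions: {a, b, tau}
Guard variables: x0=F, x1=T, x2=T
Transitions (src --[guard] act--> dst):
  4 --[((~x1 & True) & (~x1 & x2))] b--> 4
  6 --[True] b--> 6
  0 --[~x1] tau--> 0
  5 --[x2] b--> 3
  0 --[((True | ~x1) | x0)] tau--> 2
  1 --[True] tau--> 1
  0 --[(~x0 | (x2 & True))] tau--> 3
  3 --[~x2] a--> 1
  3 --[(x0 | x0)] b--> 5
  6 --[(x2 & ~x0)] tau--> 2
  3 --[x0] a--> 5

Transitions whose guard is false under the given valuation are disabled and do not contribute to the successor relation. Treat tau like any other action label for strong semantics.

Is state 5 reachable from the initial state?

6 transition(s) survive guard evaluation.
Layer 0: {0}
Layer 1: {2,3}  total {0,2,3}
R = {0,2,3}

Answer: UNREACHABLE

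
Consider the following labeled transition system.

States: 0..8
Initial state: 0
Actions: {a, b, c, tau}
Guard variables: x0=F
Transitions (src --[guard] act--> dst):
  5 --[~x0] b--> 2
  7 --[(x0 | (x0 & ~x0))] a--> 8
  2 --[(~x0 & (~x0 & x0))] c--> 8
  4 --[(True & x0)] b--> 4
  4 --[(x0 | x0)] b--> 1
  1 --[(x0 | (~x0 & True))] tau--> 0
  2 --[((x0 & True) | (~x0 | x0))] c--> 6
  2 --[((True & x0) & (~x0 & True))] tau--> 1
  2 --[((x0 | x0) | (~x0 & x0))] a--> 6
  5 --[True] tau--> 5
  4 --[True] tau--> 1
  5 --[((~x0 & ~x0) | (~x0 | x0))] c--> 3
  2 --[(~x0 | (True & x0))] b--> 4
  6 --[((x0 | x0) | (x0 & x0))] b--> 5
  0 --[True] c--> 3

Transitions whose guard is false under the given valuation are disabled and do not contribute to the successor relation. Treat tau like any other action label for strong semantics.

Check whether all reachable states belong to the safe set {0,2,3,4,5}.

Answer: INVARIANT HOLDS

Working:
Allowed set {0,2,3,4,5}
Reachable = {0,3}
  0: ✓
  3: ✓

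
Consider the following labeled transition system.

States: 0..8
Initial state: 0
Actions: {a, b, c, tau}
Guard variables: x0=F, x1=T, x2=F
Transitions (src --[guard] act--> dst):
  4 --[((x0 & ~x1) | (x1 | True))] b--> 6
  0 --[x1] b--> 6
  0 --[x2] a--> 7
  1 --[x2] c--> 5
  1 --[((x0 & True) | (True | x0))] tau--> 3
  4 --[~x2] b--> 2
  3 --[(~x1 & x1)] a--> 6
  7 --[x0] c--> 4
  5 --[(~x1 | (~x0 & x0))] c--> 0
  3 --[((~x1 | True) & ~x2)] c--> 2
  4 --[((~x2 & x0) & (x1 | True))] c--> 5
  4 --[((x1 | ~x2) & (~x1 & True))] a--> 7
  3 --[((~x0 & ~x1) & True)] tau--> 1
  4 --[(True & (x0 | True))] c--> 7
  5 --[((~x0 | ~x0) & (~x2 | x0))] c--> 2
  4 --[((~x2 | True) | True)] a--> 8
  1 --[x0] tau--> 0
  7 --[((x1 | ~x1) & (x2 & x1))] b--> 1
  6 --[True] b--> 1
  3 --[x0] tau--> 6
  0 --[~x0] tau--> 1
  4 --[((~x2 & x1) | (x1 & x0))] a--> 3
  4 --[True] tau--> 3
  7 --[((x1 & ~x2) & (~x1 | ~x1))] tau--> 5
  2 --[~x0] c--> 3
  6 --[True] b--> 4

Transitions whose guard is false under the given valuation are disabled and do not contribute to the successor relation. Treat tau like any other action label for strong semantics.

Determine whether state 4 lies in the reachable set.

Guard filter leaves 14 enabled edge(s).
L0 = {0}
L1 = {1,6}  now seen {0,1,6}
L2 = {3,4}  now seen {0,1,3,4,6}
L3 = {2,7,8}  now seen {0,1,2,3,4,6,7,8}
R = {0,1,2,3,4,6,7,8}
Path to 4: b·b

Answer: REACHABLE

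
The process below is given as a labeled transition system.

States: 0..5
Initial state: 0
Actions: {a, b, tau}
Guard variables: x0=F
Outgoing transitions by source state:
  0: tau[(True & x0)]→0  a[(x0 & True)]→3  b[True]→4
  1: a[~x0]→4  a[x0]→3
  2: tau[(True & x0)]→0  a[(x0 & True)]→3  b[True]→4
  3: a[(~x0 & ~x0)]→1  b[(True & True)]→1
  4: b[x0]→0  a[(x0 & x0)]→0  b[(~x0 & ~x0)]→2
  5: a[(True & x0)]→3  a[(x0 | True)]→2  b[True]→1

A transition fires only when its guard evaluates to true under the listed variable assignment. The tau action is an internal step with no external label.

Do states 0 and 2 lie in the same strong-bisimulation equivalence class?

Answer: BISIMILAR

Analysis:
Compute ~ classes (split until stable):
  π0 = {{0,1,2,3,4,5}}
  π1 = {{0,2,4},{1},{3,5}}
  π2 = {{0,2,4},{1},{3},{5}}
Fixed point at round 3; 4 class(es).
0∈{0,2,4}, 2∈{0,2,4}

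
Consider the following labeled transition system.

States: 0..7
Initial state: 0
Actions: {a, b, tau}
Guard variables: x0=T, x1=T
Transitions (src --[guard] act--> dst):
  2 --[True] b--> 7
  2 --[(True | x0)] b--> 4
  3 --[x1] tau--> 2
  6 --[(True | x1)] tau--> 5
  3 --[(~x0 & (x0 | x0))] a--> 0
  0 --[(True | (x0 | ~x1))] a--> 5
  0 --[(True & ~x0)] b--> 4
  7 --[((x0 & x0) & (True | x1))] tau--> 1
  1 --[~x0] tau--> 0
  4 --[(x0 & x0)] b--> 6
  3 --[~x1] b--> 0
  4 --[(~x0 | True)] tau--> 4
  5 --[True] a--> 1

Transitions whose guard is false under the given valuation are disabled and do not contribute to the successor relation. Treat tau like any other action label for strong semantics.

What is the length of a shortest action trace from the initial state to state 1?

BFS to 1:
  L0 = {0}
  L1 = {5}
  L2 = {1}
first hit 1 at d=2 via a·a

Answer: 2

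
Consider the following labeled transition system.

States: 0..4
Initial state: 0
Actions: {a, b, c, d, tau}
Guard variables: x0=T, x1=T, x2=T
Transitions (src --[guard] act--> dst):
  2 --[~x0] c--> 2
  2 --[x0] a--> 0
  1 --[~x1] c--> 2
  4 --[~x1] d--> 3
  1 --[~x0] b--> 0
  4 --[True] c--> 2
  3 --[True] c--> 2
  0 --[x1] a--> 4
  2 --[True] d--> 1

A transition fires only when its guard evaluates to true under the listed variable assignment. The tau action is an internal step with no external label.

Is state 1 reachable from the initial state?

Answer: REACHABLE

Working:
5 transition(s) survive guard evaluation.
Layer 0: {0}
Layer 1: {4}  cumulative {0,4}
Layer 2: {2}  cumulative {0,2,4}
Layer 3: {1}  cumulative {0,1,2,4}
R = {0,1,2,4}
trace reaching 1: a·c·d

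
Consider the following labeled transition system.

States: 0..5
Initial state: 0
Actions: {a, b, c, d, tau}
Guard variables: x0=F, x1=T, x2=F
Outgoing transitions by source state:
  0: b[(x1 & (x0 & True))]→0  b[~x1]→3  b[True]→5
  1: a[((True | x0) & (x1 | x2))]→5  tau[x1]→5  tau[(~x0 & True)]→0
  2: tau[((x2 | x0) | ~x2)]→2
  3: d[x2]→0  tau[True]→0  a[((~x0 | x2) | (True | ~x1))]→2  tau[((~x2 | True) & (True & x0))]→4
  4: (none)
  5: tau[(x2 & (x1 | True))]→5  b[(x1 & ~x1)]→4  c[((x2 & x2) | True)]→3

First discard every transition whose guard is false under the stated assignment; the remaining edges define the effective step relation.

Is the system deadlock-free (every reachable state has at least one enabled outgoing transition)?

Answer: DEADLOCK-FREE

Analysis:
R = {0,2,3,5}
  0: b→5  [1 out]
  2: tau→2  [1 out]
  3: a→2  tau→0  [2 out]
  5: c→3  [1 out]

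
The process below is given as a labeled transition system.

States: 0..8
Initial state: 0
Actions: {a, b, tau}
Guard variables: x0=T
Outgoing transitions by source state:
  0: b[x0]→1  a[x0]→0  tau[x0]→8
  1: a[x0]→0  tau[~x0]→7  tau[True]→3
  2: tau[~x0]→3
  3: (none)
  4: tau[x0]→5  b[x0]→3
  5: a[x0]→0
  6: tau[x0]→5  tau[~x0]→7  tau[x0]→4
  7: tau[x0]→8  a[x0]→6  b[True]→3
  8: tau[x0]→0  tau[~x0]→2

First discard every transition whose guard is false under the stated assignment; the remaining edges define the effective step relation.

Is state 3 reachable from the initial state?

Answer: REACHABLE

Trace:
After dropping false guards: 14 live edges.
depth 0: {0}
depth 1: {1,8}  total {0,1,8}
depth 2: {3}  total {0,1,3,8}
Reach set: {0,1,3,8}
witness 3: b·tau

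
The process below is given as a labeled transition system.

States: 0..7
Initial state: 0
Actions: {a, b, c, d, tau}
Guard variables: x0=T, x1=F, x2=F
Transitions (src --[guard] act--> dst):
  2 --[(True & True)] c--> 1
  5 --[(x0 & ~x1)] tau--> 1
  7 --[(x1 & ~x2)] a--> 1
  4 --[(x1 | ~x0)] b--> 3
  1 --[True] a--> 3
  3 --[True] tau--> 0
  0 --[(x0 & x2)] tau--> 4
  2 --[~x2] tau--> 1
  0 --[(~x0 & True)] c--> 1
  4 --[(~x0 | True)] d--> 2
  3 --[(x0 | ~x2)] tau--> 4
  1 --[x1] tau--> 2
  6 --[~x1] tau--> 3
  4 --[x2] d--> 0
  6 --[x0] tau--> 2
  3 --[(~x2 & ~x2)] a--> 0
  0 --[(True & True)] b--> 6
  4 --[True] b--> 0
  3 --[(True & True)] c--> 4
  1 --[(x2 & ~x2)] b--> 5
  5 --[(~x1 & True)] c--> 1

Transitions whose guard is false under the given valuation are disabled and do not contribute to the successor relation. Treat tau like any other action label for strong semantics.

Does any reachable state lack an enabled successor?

Answer: DEADLOCK-FREE

Trace:
Reach set: {0,1,2,3,4,6}
  0: b→6  [1 out]
  1: a→3  [1 out]
  2: c→1  tau→1  [2 out]
  3: a→0  c→4  tau→0  tau→4  [4 out]
  4: b→0  d→2  [2 out]
  6: tau→2  tau→3  [2 out]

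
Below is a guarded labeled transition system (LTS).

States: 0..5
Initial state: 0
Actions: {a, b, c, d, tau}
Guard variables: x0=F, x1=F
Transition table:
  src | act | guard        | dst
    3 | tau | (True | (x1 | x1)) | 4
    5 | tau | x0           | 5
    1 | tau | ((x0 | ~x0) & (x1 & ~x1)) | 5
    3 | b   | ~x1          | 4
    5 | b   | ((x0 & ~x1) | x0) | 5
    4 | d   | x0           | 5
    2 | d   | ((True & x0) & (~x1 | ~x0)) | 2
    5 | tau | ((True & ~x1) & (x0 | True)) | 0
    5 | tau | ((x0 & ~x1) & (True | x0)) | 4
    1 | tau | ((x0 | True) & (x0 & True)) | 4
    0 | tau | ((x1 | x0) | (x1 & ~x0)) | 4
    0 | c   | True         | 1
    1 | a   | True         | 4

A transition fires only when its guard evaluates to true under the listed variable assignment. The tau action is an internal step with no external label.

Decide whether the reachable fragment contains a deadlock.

Reach set: {0,1,4}
  0: c→1  [deg 1]
  1: a→4  [deg 1]
  4: ∅  [no exit]
witness 4: c·a

Answer: DEADLOCK at state 4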